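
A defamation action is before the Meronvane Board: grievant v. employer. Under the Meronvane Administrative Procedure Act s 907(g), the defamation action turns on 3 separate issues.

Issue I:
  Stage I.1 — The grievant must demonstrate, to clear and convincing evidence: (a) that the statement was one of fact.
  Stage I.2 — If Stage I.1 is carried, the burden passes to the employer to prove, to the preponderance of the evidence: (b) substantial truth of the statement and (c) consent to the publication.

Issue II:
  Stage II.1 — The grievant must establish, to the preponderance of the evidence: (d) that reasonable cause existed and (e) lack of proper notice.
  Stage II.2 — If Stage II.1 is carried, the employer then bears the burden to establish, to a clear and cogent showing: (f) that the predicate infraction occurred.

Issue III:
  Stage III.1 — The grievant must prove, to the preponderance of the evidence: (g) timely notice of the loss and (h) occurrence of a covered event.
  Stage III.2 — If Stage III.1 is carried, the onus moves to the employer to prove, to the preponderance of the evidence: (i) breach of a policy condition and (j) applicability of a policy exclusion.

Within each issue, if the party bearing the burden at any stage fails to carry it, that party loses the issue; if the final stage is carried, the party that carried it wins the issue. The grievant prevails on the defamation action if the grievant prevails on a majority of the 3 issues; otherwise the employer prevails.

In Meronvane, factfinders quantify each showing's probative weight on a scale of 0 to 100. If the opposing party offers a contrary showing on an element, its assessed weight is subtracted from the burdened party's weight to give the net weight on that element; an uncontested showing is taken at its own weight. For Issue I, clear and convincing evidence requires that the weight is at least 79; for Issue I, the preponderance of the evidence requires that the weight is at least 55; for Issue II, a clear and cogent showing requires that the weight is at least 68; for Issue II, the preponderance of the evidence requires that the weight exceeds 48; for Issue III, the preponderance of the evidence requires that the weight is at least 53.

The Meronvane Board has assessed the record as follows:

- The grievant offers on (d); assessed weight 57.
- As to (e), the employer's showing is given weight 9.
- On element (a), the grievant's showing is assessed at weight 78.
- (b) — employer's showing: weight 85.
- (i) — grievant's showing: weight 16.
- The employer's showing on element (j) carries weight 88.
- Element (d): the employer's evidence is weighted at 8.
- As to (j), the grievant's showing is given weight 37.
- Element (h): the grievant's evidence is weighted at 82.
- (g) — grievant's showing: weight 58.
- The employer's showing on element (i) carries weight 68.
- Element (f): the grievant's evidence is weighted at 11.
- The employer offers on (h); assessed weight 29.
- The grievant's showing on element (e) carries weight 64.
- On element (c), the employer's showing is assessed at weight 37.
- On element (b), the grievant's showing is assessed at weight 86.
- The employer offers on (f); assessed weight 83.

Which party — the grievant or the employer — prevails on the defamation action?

employer

— Issue I —
Stage I.1 — burden on grievant; standard: clear and convincing evidence (weight is at least 79).
    (a): 78 < 79 [not met]
  Stage I.1 not carried; the grievant fails its burden.
The analysis ends at Stage I.1; the employer prevails on this issue.
— Issue II —
At Stage II.1 the grievant must meet the preponderance of the evidence (weight exceeds 48): on (d) the weight is 57 less the opposing 8 gives net 49, > 48, so (d) meets the standard; on (e) the weight is 64 less the opposing 9 gives net 55, > 48, so (e) meets the standard.
  The grievant carries Stage II.1; the employer now bears the burden.
At Stage II.2 the employer must meet a clear and cogent showing (weight is at least 68): on (f) the weight is 83 less the opposing 11 gives net 72, which does reach 68, so (f) meets the standard.
  Stage II.2 carried; the final stage is satisfied.
With every stage satisfied, the employer prevails on this issue.
— Issue III —
At Stage III.1 the grievant must meet the preponderance of the evidence (weight is at least 53): on (g) the weight is 58, which does reach 53, so (g) meets the standard; on (h) the weight is 82 less the opposing 29 gives net 53, ≥ 53, so (h) meets the standard.
  Stage III.1 carried; the burden shifts to the employer.
At Stage III.2 the employer must meet the preponderance of the evidence (weight is at least 53): on (i) the weight is 68 less the opposing 16 gives net 52, which does not reach 53, so (i) does not meet the standard; on (j) the weight is 88 less the opposing 37 gives net 51, < 53, so (j) does not meet the standard.
  Not every element is met, so the employer fails to carry Stage III.2.
The analysis ends at Stage III.2; the grievant prevails on this issue.
Per-issue: Issue I → employer; Issue II → employer; Issue III → grievant. The grievant must prevail on a majority of issues; overall, the employer prevails.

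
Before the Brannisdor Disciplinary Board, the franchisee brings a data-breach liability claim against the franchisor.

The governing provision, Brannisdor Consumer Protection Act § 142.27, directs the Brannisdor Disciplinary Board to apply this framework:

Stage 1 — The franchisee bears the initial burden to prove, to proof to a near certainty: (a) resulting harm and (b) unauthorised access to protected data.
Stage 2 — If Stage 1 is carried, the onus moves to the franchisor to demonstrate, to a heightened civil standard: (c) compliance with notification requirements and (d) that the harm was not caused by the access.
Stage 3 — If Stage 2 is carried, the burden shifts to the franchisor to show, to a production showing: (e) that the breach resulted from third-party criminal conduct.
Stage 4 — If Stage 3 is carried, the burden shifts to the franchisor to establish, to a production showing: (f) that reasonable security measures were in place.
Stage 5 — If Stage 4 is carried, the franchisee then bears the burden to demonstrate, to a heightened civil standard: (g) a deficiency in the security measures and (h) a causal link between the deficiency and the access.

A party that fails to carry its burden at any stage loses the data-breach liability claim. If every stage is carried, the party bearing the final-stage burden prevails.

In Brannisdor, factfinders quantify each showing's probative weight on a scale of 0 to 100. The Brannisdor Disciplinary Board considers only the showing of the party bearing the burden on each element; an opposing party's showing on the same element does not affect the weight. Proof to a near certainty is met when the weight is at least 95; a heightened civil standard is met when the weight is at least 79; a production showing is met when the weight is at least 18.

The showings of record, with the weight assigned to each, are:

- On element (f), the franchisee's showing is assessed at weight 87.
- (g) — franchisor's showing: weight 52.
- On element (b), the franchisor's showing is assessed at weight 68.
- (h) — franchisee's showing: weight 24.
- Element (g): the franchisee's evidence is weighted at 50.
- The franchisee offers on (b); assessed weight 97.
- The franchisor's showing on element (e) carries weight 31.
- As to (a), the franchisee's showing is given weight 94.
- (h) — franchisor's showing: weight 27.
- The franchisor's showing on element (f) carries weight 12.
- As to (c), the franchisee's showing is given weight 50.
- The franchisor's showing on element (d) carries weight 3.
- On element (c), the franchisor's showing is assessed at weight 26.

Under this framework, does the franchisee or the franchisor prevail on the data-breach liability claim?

franchisor

Stage 1 — burden on franchisee; standard: proof to a near certainty (weight is at least 95).
    (a): 94 < 95 [not met]
    (b): 97 (franchisor's 68 disregarded) ≥ 95 [met]
  Stage 1 not carried; the franchisee fails its burden.
The franchisor prevails.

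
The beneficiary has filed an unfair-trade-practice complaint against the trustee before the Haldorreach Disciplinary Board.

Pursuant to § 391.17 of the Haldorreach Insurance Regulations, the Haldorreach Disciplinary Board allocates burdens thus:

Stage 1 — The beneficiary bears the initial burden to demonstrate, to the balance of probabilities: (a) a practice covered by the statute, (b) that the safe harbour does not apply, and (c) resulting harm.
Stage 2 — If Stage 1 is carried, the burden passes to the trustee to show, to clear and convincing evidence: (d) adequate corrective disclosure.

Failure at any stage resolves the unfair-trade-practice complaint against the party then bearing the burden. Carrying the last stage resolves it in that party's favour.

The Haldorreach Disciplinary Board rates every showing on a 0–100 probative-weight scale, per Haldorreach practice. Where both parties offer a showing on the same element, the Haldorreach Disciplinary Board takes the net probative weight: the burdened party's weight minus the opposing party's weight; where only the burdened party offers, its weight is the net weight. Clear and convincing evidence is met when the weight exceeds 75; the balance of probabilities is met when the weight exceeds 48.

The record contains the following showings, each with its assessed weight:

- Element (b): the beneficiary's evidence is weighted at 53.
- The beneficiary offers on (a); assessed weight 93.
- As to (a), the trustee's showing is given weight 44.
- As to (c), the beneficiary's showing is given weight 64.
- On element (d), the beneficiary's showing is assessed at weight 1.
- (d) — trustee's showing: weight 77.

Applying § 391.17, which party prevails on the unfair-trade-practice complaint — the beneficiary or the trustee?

trustee

At Stage 1 the beneficiary must meet the balance of probabilities (weight exceeds 48): on (a) the weight is 93 less the opposing 44 gives net 49, > 48, so (a) meets the standard; on (b) the weight is 53, > 48, so (b) meets the standard; on (c) the weight is 64, which does exceed 48, so (c) meets the standard.
  Stage 1 carried; the burden shifts to the trustee.
At Stage 2 the trustee must meet clear and convincing evidence (weight exceeds 75): on (d) the weight is 77 less the opposing 1 gives net 76, > 75, so (d) meets the standard.
  Stage 2 carried; the final stage is satisfied.
Every stage carried; the trustee prevails.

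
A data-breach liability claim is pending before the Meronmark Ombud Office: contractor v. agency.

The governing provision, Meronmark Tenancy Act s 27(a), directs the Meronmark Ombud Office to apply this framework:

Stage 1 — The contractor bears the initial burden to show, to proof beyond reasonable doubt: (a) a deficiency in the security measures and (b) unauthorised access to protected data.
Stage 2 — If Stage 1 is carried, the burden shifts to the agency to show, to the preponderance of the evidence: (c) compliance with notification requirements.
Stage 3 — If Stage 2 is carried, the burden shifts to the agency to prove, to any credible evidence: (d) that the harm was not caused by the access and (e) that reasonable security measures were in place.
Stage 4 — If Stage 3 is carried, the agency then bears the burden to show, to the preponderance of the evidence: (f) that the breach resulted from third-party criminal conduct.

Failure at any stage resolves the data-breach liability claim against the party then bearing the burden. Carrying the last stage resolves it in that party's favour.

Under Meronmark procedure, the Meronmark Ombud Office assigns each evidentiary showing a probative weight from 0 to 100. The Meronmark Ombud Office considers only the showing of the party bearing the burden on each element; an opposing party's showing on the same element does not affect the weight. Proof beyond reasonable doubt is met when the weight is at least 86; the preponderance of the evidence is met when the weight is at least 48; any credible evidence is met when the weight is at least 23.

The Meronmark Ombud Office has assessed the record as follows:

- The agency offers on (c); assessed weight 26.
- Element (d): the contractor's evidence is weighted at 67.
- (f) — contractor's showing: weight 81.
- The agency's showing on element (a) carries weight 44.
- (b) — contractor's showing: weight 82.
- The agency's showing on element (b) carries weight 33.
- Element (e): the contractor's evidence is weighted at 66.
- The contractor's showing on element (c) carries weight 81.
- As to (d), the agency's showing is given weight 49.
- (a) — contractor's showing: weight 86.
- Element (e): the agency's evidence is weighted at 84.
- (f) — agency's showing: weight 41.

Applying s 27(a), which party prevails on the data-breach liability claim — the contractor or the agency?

agency

Stage 1 (contractor, proof beyond reasonable doubt, weight is at least 86): (a) 86 (agency's 44 disregarded) ≥ 86 — meets; (b) 82 (agency's 33 disregarded) < 86 — fails.
  Stage 1 not carried; the contractor fails its burden.
So the agency prevails.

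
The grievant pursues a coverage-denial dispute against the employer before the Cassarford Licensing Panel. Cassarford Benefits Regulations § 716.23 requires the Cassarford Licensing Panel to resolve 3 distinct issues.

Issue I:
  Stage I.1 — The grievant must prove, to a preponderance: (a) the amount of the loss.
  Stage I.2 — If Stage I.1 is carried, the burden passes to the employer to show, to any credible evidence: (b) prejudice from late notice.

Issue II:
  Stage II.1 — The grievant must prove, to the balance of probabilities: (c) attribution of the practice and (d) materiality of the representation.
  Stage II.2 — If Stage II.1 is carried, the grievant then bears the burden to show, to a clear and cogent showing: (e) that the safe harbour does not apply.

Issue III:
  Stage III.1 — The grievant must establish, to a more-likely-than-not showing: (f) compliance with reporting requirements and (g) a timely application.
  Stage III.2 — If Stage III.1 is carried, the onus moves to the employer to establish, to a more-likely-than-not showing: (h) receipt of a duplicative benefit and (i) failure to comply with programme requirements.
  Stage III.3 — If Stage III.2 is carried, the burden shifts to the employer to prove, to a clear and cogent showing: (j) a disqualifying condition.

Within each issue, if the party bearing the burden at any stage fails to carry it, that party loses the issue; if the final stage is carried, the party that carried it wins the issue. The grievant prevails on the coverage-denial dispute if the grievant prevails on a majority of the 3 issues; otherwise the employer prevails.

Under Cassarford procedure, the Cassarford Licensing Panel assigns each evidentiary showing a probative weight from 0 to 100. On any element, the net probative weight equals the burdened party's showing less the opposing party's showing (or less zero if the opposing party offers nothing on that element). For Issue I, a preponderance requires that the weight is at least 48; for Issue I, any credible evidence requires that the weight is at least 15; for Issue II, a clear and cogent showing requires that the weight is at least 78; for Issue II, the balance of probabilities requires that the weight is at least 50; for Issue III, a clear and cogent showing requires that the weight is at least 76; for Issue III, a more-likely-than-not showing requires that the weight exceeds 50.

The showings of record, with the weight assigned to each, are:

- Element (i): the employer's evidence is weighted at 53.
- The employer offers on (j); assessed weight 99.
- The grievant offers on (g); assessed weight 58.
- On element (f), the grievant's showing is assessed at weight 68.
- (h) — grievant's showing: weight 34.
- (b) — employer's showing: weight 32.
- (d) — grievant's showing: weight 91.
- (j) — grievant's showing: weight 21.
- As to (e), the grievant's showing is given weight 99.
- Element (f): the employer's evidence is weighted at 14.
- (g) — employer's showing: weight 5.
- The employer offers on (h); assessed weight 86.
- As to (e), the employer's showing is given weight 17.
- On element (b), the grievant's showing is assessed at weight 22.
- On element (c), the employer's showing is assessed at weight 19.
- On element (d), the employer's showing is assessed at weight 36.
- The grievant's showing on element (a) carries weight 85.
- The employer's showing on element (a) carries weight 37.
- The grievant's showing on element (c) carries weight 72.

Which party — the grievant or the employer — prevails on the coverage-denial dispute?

— Issue I —
Stage I.1 — burden on grievant; standard: a preponderance (weight is at least 48).
    (a): 85 − 37 = 48 ≥ 48 [met]
  The grievant carries Stage I.1; the employer now bears the burden.
Stage I.2 — burden on employer; standard: any credible evidence (weight is at least 15).
    (b): 32 − 22 = 10 < 15 [not met]
  Not every element is met, so the employer fails to carry Stage I.2.
The grievant prevails on this issue.
— Issue II —
At Stage II.1 the grievant must meet the balance of probabilities (weight is at least 50): on (c) the weight is 72 less the opposing 19 gives net 53, ≥ 50, so (c) meets the standard; on (d) the weight is 91 less the opposing 36 gives net 55, ≥ 50, so (d) meets the standard.
  Stage II.1 carried; the burden remains with the grievant.
At Stage II.2 the grievant must meet a clear and cogent showing (weight is at least 78): on (e) the weight is 99 less the opposing 17 gives net 82, which does reach 78, so (e) meets the standard.
  Stage II.2 carried; the final stage is satisfied.
All stages carried — the grievant prevails on this issue.
— Issue III —
At Stage III.1 the grievant must meet a more-likely-than-not showing (weight exceeds 50): on (f) the weight is 68 less the opposing 14 gives net 54, > 50, so (f) meets the standard; on (g) the weight is 58 less the opposing 5 gives net 53, > 50, so (g) meets the standard.
  Stage III.1 carried; the burden shifts to the employer.
At Stage III.2 the employer must meet a more-likely-than-not showing (weight exceeds 50): on (h) the weight is 86 less the opposing 34 gives net 52, > 50, so (h) meets the standard; on (i) the weight is 53, which does exceed 50, so (i) meets the standard.
  Stage III.2 carried; the burden remains with the employer.
At Stage III.3 the employer must meet a clear and cogent showing (weight is at least 76): on (j) the weight is 99 less the opposing 21 gives net 78, ≥ 76, so (j) meets the standard.
  All elements met at the final stage.
With every stage satisfied, the employer prevails on this issue.
Per-issue: Issue I → grievant; Issue II → grievant; Issue III → employer. The grievant must prevail on a majority of issues; overall, the grievant prevails.

grievant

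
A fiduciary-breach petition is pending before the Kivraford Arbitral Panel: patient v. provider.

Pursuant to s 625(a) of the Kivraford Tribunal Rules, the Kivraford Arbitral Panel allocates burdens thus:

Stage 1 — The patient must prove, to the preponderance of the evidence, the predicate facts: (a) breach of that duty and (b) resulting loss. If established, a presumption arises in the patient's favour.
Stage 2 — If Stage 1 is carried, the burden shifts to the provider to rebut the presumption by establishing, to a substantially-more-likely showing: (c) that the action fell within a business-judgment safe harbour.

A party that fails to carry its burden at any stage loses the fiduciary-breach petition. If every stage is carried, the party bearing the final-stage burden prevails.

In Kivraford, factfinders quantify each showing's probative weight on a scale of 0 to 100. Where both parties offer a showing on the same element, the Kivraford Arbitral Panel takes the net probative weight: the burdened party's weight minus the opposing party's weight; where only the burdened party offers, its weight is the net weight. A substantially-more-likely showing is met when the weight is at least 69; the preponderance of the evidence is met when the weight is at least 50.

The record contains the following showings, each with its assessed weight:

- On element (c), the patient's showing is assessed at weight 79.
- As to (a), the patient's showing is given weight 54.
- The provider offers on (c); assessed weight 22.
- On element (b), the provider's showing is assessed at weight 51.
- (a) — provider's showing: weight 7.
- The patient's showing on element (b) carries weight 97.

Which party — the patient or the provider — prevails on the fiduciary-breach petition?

Stage 1 (patient, the preponderance of the evidence, weight is at least 50): (a) net 54−7=47 < 50 — fails; (b) net 97−51=46 < 50 — fails.
  Not every element is met, so the patient fails to carry Stage 1.
The provider prevails.

provider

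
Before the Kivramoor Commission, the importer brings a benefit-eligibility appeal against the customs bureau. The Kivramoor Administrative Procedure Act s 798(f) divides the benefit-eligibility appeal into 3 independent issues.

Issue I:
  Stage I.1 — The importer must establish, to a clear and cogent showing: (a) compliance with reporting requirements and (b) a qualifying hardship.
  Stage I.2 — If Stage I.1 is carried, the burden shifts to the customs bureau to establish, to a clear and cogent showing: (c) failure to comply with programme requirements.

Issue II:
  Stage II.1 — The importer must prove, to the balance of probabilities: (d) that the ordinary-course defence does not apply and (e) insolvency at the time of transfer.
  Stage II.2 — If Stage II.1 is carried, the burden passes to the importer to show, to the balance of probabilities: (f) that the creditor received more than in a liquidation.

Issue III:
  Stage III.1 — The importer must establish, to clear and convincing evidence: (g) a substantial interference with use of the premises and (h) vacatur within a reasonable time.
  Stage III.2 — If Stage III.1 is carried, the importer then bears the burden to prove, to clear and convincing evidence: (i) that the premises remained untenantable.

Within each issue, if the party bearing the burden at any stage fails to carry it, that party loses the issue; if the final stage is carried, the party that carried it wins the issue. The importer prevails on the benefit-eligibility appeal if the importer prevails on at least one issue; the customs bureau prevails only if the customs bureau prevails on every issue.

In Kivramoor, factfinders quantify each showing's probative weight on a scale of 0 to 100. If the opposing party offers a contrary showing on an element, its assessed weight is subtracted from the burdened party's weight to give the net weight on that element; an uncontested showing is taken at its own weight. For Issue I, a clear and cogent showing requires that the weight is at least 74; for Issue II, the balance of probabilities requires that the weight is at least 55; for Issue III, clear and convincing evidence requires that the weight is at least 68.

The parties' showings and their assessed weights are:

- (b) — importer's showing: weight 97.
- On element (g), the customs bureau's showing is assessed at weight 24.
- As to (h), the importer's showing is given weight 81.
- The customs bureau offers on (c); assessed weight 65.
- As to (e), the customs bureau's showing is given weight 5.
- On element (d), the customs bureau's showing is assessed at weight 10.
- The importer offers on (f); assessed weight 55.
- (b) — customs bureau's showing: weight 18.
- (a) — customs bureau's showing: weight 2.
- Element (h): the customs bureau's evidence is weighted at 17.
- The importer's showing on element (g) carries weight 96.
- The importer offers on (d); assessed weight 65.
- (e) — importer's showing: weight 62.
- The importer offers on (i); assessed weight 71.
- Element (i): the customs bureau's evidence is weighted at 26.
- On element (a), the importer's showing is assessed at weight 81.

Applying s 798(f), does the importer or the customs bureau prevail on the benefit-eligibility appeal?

importer

— Issue I —
Stage I.1 (importer, a clear and cogent showing, weight is at least 74): (a) net 81−2=79 ≥ 74 — meets; (b) net 97−18=79 ≥ 74 — meets.
  Stage I.1 carried; the burden shifts to the customs bureau.
Stage I.2 (customs bureau, a clear and cogent showing, weight is at least 74): (c) 65 < 74 — fails.
  Stage I.2 not carried; the customs bureau fails its burden.
The analysis ends at Stage I.2; the importer prevails on this issue.
— Issue II —
At Stage II.1 the importer must meet the balance of probabilities (weight is at least 55): on (d) the weight is 65 less the opposing 10 gives net 55, which does reach 55, so (d) meets the standard; on (e) the weight is 62 less the opposing 5 gives net 57, ≥ 55, so (e) meets the standard.
  All elements met. The importer retains the burden for Stage II.2.
At Stage II.2 the importer must meet the balance of probabilities (weight is at least 55): on (f) the weight is 55, ≥ 55, so (f) meets the standard.
  All elements met at the final stage.
With every stage satisfied, the importer prevails on this issue.
— Issue III —
Stage III.1 (importer, clear and convincing evidence, weight is at least 68): (g) net 96−24=72 ≥ 68 — meets; (h) net 81−17=64 < 68 — fails.
  Stage III.1 not carried; the importer fails its burden.
The customs bureau prevails on this issue.
Per-issue: Issue I → importer; Issue II → importer; Issue III → customs bureau. The importer must prevail on at least one issue; overall, the importer prevails.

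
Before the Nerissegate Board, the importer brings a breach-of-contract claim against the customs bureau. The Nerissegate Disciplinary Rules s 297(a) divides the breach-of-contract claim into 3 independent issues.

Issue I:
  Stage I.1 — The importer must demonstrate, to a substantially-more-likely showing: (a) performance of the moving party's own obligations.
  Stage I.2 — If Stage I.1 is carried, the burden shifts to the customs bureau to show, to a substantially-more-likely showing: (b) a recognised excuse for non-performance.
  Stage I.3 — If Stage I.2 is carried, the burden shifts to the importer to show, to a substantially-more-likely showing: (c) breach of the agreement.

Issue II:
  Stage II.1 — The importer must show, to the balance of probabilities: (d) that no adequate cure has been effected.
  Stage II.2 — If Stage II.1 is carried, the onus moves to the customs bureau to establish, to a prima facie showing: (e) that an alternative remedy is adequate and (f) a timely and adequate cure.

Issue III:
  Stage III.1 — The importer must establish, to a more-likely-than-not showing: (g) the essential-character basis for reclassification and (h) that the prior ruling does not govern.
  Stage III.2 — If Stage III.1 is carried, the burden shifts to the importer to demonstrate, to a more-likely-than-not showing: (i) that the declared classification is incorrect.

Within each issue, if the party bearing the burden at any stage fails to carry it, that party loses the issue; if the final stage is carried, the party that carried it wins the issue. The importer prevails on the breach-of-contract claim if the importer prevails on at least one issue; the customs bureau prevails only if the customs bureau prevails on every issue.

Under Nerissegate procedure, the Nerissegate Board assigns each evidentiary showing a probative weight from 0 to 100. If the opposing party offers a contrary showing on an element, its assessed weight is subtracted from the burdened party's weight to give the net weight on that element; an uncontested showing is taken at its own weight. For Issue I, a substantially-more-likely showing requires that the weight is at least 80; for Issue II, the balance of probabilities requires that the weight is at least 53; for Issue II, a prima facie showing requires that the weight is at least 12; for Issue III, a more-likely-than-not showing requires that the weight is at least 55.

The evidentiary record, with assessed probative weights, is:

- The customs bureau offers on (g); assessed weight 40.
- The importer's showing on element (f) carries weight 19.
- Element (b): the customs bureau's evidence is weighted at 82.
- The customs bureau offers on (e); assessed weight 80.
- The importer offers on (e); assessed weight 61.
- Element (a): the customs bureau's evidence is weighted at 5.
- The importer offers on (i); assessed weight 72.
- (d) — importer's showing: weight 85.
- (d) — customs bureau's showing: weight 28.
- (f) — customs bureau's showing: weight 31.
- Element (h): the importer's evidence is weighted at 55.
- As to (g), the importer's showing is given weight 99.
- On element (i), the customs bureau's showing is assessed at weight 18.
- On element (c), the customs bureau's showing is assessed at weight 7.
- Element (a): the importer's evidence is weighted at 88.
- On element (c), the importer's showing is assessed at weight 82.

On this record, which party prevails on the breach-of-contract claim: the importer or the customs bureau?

— Issue I —
Stage I.1 — burden on importer; standard: a substantially-more-likely showing (weight is at least 80).
    (a): 88 − 5 = 83 ≥ 80 [met]
  Stage I.1 is satisfied; the onus moves to the customs bureau.
Stage I.2 — burden on customs bureau; standard: a substantially-more-likely showing (weight is at least 80).
    (b): 82 ≥ 80 [met]
  Stage I.2 is satisfied; the onus moves to the importer.
Stage I.3 — burden on importer; standard: a substantially-more-likely showing (weight is at least 80).
    (c): 82 − 7 = 75 < 80 [not met]
  The importer does not carry Stage I.3.
The analysis ends at Stage I.3; the customs bureau prevails on this issue.
— Issue II —
Stage II.1 (importer, the balance of probabilities, weight is at least 53): (d) net 85−28=57 ≥ 53 — meets.
  All elements met. The burden passes to the customs bureau.
Stage II.2 (customs bureau, a prima facie showing, weight is at least 12): (e) net 80−61=19 ≥ 12 — meets; (f) net 31−19=12 ≥ 12 — meets.
  The customs bureau carries the last stage.
With every stage satisfied, the customs bureau prevails on this issue.
— Issue III —
Stage III.1 — burden on importer; standard: a more-likely-than-not showing (weight is at least 55).
    (g): 99 − 40 = 59 ≥ 55 [met]
    (h): 55 ≥ 55 [met]
  All elements met. The importer retains the burden for Stage III.2.
Stage III.2 — burden on importer; standard: a more-likely-than-not showing (weight is at least 55).
    (i): 72 − 18 = 54 < 55 [not met]
  Stage III.2 not carried; the importer fails its burden.
The customs bureau prevails on this issue.
Per-issue: Issue I → customs bureau; Issue II → customs bureau; Issue III → customs bureau. The importer must prevail on at least one issue; overall, the customs bureau prevails.

customs bureau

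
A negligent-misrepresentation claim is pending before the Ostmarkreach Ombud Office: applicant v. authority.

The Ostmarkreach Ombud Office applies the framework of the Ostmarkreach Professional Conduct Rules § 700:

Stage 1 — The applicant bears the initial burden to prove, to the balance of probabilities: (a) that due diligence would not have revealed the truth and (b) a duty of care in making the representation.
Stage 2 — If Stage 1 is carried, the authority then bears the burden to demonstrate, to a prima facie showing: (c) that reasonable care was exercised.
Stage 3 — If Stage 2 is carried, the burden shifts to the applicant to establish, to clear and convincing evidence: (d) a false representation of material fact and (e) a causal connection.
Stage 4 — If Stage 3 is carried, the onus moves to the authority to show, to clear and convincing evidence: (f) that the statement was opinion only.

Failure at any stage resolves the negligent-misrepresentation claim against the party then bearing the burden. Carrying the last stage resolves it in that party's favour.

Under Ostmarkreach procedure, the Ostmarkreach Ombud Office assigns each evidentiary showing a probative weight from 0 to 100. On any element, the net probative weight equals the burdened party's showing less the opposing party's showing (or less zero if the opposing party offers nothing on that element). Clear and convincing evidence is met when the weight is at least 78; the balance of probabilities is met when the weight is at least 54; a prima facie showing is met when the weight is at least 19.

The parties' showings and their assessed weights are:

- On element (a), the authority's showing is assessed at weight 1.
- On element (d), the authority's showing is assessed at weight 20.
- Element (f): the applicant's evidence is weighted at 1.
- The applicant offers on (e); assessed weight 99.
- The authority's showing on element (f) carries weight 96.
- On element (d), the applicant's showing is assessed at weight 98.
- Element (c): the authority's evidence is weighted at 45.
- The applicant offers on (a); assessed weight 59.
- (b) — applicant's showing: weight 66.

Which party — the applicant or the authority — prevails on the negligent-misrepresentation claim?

authority

Stage 1 — burden on applicant; standard: the balance of probabilities (weight is at least 54).
    (a): 59 − 1 = 58 ≥ 54 [met]
    (b): 66 ≥ 54 [met]
  The applicant carries Stage 1; the authority now bears the burden.
Stage 2 — burden on authority; standard: a prima facie showing (weight is at least 19).
    (c): 45 ≥ 19 [met]
  Stage 2 carried; the burden shifts to the applicant.
Stage 3 — burden on applicant; standard: clear and convincing evidence (weight is at least 78).
    (d): 98 − 20 = 78 ≥ 78 [met]
    (e): 99 ≥ 78 [met]
  Stage 3 is satisfied; the onus moves to the authority.
Stage 4 — burden on authority; standard: clear and convincing evidence (weight is at least 78).
    (f): 96 − 1 = 95 ≥ 78 [met]
  All elements met at the final stage.
With every stage satisfied, the authority prevails.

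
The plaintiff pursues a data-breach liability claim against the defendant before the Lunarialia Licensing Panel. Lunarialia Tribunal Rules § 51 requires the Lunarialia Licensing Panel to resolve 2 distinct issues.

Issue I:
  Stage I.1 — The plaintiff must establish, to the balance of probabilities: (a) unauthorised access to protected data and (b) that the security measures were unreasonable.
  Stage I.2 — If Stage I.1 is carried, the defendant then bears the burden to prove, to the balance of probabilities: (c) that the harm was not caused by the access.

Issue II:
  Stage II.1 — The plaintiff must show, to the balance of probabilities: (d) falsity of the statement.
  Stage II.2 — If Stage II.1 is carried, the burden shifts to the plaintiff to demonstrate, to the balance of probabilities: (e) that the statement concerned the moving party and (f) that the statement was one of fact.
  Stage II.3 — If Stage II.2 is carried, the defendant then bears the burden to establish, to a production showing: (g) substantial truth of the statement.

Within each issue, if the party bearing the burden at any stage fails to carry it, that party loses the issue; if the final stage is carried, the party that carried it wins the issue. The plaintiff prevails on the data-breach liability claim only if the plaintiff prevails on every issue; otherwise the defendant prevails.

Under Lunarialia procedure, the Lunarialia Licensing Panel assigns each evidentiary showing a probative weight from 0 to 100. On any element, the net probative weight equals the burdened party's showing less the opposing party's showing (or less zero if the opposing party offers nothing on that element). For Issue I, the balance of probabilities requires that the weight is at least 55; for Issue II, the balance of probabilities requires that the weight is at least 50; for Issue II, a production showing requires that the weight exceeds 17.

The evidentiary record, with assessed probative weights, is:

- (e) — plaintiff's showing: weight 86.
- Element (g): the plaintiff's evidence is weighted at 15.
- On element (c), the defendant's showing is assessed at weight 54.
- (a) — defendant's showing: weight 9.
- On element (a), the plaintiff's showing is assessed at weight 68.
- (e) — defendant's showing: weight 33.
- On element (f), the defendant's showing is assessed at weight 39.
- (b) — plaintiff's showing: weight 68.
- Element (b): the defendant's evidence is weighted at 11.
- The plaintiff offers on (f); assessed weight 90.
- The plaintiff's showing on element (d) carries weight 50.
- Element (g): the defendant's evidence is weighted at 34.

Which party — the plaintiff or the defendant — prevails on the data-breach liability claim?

defendant

— Issue I —
Stage I.1 — burden on plaintiff; standard: the balance of probabilities (weight is at least 55).
    (a): 68 − 9 = 59 ≥ 55 [met]
    (b): 68 − 11 = 57 ≥ 55 [met]
  Stage I.1 carried; the burden shifts to the defendant.
Stage I.2 — burden on defendant; standard: the balance of probabilities (weight is at least 55).
    (c): 54 < 55 [not met]
  Not every element is met, so the defendant fails to carry Stage I.2.
So the plaintiff prevails on this issue.
— Issue II —
Stage II.1 (plaintiff, the balance of probabilities, weight is at least 50): (d) 50 ≥ 50 — meets.
  All elements met. The plaintiff retains the burden for Stage II.2.
Stage II.2 (plaintiff, the balance of probabilities, weight is at least 50): (e) net 86−33=53 ≥ 50 — meets; (f) net 90−39=51 ≥ 50 — meets.
  All elements met. The burden passes to the defendant.
Stage II.3 (defendant, a production showing, weight exceeds 17): (g) net 34−15=19 > 17 — meets.
  The defendant carries the last stage.
With every stage satisfied, the defendant prevails on this issue.
Per-issue: Issue I → plaintiff; Issue II → defendant. The plaintiff must prevail on every issue; overall, the defendant prevails.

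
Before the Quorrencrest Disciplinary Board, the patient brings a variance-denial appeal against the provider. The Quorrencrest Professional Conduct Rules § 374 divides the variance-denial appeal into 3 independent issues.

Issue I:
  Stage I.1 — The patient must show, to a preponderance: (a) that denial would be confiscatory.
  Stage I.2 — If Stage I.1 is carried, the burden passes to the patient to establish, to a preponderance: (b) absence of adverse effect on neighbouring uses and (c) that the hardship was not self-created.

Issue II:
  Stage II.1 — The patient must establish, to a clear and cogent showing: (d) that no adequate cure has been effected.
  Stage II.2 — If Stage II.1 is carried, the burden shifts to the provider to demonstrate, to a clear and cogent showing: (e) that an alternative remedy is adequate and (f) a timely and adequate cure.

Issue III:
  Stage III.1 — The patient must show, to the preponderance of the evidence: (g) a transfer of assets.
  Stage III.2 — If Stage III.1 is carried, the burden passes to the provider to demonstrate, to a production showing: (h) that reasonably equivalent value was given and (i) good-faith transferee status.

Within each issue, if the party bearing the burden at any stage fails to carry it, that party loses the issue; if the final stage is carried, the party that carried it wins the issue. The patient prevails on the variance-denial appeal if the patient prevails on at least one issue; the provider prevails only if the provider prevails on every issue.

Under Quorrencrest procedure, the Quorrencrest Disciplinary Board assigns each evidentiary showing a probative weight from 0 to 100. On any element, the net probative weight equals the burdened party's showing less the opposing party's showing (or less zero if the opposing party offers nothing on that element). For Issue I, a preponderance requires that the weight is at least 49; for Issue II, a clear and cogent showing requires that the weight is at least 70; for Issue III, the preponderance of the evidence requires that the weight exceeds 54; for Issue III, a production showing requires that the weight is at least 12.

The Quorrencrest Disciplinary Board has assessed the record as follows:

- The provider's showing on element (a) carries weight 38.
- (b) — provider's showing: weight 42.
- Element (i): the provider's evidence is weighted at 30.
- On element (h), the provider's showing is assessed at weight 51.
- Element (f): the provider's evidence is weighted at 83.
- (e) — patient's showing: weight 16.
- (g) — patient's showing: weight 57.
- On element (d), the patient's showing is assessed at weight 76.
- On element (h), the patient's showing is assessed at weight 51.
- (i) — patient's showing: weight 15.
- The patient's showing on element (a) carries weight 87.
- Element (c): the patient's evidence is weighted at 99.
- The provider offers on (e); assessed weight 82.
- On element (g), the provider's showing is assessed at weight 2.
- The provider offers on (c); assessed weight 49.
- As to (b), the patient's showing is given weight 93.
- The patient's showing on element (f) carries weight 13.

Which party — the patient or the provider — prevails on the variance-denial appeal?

— Issue I —
Stage I.1 — burden on patient; standard: a preponderance (weight is at least 49).
    (a): 87 − 38 = 49 ≥ 49 [met]
  All elements met. The patient retains the burden for Stage I.2.
Stage I.2 — burden on patient; standard: a preponderance (weight is at least 49).
    (b): 93 − 42 = 51 ≥ 49 [met]
    (c): 99 − 49 = 50 ≥ 49 [met]
  All elements met at the final stage.
Every stage carried; the patient prevails on this issue.
— Issue II —
Stage II.1 — burden on patient; standard: a clear and cogent showing (weight is at least 70).
    (d): 76 ≥ 70 [met]
  Stage II.1 carried; the burden shifts to the provider.
Stage II.2 — burden on provider; standard: a clear and cogent showing (weight is at least 70).
    (e): 82 − 16 = 66 < 70 [not met]
    (f): 83 − 13 = 70 ≥ 70 [met]
  Stage II.2 not carried; the provider fails its burden.
The analysis ends at Stage II.2; the patient prevails on this issue.
— Issue III —
At Stage III.1 the patient must meet the preponderance of the evidence (weight exceeds 54): on (g) the weight is 57 less the opposing 2 gives net 55, > 54, so (g) meets the standard.
  Stage III.1 is satisfied; the onus moves to the provider.
At Stage III.2 the provider must meet a production showing (weight is at least 12): on (h) the weight is 51 less the opposing 51 gives net 0, which does not reach 12, so (h) does not meet the standard; on (i) the weight is 30 less the opposing 15 gives net 15, which does reach 12, so (i) meets the standard.
  Stage III.2 not carried; the provider fails its burden.
The analysis ends at Stage III.2; the patient prevails on this issue.
Per-issue: Issue I → patient; Issue II → patient; Issue III → patient. The patient must prevail on at least one issue; overall, the patient prevails.

patient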